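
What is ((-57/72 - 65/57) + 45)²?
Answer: 385690321/207936 ≈ 1854.9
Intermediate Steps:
((-57/72 - 65/57) + 45)² = ((-57*1/72 - 65*1/57) + 45)² = ((-19/24 - 65/57) + 45)² = (-881/456 + 45)² = (19639/456)² = 385690321/207936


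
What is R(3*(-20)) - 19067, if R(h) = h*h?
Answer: -15467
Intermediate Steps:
R(h) = h²
R(3*(-20)) - 19067 = (3*(-20))² - 19067 = (-60)² - 19067 = 3600 - 19067 = -15467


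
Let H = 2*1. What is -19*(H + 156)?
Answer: -3002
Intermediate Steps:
H = 2
-19*(H + 156) = -19*(2 + 156) = -19*158 = -3002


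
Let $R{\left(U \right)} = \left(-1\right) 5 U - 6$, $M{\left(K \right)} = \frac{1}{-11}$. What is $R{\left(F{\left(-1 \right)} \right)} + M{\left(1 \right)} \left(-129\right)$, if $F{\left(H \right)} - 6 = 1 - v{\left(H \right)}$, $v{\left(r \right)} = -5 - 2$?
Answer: $- \frac{707}{11} \approx -64.273$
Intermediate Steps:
$M{\left(K \right)} = - \frac{1}{11}$
$v{\left(r \right)} = -7$ ($v{\left(r \right)} = -5 - 2 = -7$)
$F{\left(H \right)} = 14$ ($F{\left(H \right)} = 6 + \left(1 - -7\right) = 6 + \left(1 + 7\right) = 6 + 8 = 14$)
$R{\left(U \right)} = -6 - 5 U$ ($R{\left(U \right)} = - 5 U - 6 = -6 - 5 U$)
$R{\left(F{\left(-1 \right)} \right)} + M{\left(1 \right)} \left(-129\right) = \left(-6 - 70\right) - - \frac{129}{11} = \left(-6 - 70\right) + \frac{129}{11} = -76 + \frac{129}{11} = - \frac{707}{11}$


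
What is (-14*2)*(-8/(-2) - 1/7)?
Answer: -108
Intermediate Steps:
(-14*2)*(-8/(-2) - 1/7) = -28*(-8*(-1/2) - 1*1/7) = -28*(4 - 1/7) = -28*27/7 = -108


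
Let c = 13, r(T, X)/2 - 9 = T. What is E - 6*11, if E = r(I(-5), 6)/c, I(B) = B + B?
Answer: -860/13 ≈ -66.154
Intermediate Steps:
I(B) = 2*B
r(T, X) = 18 + 2*T
E = -2/13 (E = (18 + 2*(2*(-5)))/13 = (18 + 2*(-10))*(1/13) = (18 - 20)*(1/13) = -2*1/13 = -2/13 ≈ -0.15385)
E - 6*11 = -2/13 - 6*11 = -2/13 - 66 = -860/13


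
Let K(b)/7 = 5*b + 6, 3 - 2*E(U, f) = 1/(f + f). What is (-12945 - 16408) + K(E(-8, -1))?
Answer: -116999/4 ≈ -29250.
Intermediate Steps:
E(U, f) = 3/2 - 1/(4*f) (E(U, f) = 3/2 - 1/(2*(f + f)) = 3/2 - 1/(2*f)/2 = 3/2 - 1/(4*f))
K(b) = 42 + 35*b (K(b) = 7*(5*b + 6) = 7*(6 + 5*b) = 42 + 35*b)
(-12945 - 16408) + K(E(-8, -1)) = (-12945 - 16408) + (42 + 35*((1/4)*(-1 + 6*(-1))/(-1))) = -29353 + (42 + 35*((1/4)*(-1)*(-1 - 6))) = -29353 + (42 + 35*((1/4)*(-1)*(-7))) = -29353 + (42 + 35*(7/4)) = -29353 + (42 + 245/4) = -29353 + 413/4 = -116999/4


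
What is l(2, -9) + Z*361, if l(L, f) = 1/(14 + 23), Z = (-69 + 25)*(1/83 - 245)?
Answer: 11950454555/3071 ≈ 3.8914e+6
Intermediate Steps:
Z = 894696/83 (Z = -44*(1/83 - 245) = -44*(-20334/83) = 894696/83 ≈ 10779.)
l(L, f) = 1/37
l(2, -9) + Z*361 = 1/37 + (894696/83)*361 = 1/37 + 322985256/83 = 11950454555/3071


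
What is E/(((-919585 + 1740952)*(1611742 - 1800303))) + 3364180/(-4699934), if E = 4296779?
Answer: -260528467105250123/363957678817614729 ≈ -0.71582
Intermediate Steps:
E/(((-919585 + 1740952)*(1611742 - 1800303))) + 3364180/(-4699934) = 4296779/(((-919585 + 1740952)*(1611742 - 1800303))) + 3364180/(-4699934) = 4296779/((821367*(-188561))) + 3364180*(-1/4699934) = 4296779/(-154877782887) - 1682090/2349967 = 4296779*(-1/154877782887) - 1682090/2349967 = -4296779/154877782887 - 1682090/2349967 = -260528467105250123/363957678817614729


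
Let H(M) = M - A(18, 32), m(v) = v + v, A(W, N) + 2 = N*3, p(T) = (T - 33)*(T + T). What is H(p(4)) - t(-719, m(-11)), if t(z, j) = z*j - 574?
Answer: -15570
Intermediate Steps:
p(T) = 2*T*(-33 + T) (p(T) = (-33 + T)*(2*T) = 2*T*(-33 + T))
A(W, N) = -2 + 3*N (A(W, N) = -2 + N*3 = -2 + 3*N)
m(v) = 2*v
t(z, j) = -574 + j*z (t(z, j) = j*z - 574 = -574 + j*z)
H(M) = -94 + M (H(M) = M - (-2 + 3*32) = M - (-2 + 96) = M - 1*94 = M - 94 = -94 + M)
H(p(4)) - t(-719, m(-11)) = (-94 + 2*4*(-33 + 4)) - (-574 + (2*(-11))*(-719)) = (-94 + 2*4*(-29)) - (-574 - 22*(-719)) = (-94 - 232) - (-574 + 15818) = -326 - 1*15244 = -326 - 15244 = -15570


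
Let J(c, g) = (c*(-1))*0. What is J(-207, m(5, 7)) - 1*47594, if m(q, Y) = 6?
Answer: -47594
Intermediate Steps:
J(c, g) = 0 (J(c, g) = -c*0 = 0)
J(-207, m(5, 7)) - 1*47594 = 0 - 1*47594 = 0 - 47594 = -47594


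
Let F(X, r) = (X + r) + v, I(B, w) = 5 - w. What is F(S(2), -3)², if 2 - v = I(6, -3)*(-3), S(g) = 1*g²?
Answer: 729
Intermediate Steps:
S(g) = g²
v = 26 (v = 2 - (5 - 1*(-3))*(-3) = 2 - (5 + 3)*(-3) = 2 - 8*(-3) = 2 - 1*(-24) = 2 + 24 = 26)
F(X, r) = 26 + X + r (F(X, r) = (X + r) + 26 = 26 + X + r)
F(S(2), -3)² = (26 + 2² - 3)² = (26 + 4 - 3)² = 27² = 729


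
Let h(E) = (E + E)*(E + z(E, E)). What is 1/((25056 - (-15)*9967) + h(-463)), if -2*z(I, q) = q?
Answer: 1/388930 ≈ 2.5712e-6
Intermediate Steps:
z(I, q) = -q/2
h(E) = E² (h(E) = (E + E)*(E - E/2) = (2*E)*(E/2) = E²)
1/((25056 - (-15)*9967) + h(-463)) = 1/((25056 - (-15)*9967) + (-463)²) = 1/((25056 - 1*(-149505)) + 214369) = 1/((25056 + 149505) + 214369) = 1/(174561 + 214369) = 1/388930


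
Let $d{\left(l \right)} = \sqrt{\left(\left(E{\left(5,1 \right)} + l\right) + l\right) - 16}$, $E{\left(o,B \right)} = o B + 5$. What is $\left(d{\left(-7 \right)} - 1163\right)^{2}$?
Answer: $1352549 - 4652 i \sqrt{5} \approx 1.3525 \cdot 10^{6} - 10402.0 i$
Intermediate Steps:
$E{\left(o,B \right)} = 5 + B o$ ($E{\left(o,B \right)} = B o + 5 = 5 + B o$)
$d{\left(l \right)} = \sqrt{-6 + 2 l}$ ($d{\left(l \right)} = \sqrt{\left(\left(\left(5 + 1 \cdot 5\right) + l\right) + l\right) - 16} = \sqrt{\left(\left(\left(5 + 5\right) + l\right) + l\right) - 16} = \sqrt{\left(\left(10 + l\right) + l\right) - 16} = \sqrt{\left(10 + 2 l\right) - 16} = \sqrt{-6 + 2 l}$)
$\left(d{\left(-7 \right)} - 1163\right)^{2} = \left(\sqrt{-6 + 2 \left(-7\right)} - 1163\right)^{2} = \left(\sqrt{-6 - 14} - 1163\right)^{2} = \left(\sqrt{-20} - 1163\right)^{2} = \left(2 i \sqrt{5} - 1163\right)^{2} = \left(-1163 + 2 i \sqrt{5}\right)^{2}$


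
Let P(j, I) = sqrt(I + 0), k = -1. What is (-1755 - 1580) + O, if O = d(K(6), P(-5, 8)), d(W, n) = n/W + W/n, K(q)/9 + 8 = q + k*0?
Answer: -3335 - 83*sqrt(2)/18 ≈ -3341.5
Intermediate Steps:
K(q) = -72 + 9*q (K(q) = -72 + 9*(q - 1*0) = -72 + 9*(q + 0) = -72 + 9*q)
P(j, I) = sqrt(I)
d(W, n) = W/n + n/W
O = -83*sqrt(2)/18 (O = (-72 + 9*6)/(sqrt(8)) + sqrt(8)/(-72 + 9*6) = (-72 + 54)/((2*sqrt(2))) + (2*sqrt(2))/(-72 + 54) = -9*sqrt(2)/2 + (2*sqrt(2))/(-18) = -9*sqrt(2)/2 + (2*sqrt(2))*(-1/18) = -9*sqrt(2)/2 - sqrt(2)/9 = -83*sqrt(2)/18 ≈ -6.5211)
(-1755 - 1580) + O = (-1755 - 1580) - 83*sqrt(2)/18 = -3335 - 83*sqrt(2)/18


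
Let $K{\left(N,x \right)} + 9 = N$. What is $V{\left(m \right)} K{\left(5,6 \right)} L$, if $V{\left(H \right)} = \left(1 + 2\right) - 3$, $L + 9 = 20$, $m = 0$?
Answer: $0$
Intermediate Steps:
$L = 11$ ($L = -9 + 20 = 11$)
$K{\left(N,x \right)} = -9 + N$
$V{\left(H \right)} = 0$ ($V{\left(H \right)} = 3 - 3 = 0$)
$V{\left(m \right)} K{\left(5,6 \right)} L = 0 \left(-9 + 5\right) 11 = 0 \left(-4\right) 11 = 0 \cdot 11 = 0$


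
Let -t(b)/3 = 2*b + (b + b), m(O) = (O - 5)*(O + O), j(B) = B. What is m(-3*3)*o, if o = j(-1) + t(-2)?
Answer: 5796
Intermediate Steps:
m(O) = 2*O*(-5 + O) (m(O) = (-5 + O)*(2*O) = 2*O*(-5 + O))
t(b) = -12*b (t(b) = -3*(2*b + (b + b)) = -3*(2*b + 2*b) = -12*b)
o = 23 (o = -1 - 12*(-2) = -1 + 24 = 23)
m(-3*3)*o = (2*(-3*3)*(-5 - 3*3))*23 = (2*(-9)*(-5 - 9))*23 = (2*(-9)*(-14))*23 = 252*23 = 5796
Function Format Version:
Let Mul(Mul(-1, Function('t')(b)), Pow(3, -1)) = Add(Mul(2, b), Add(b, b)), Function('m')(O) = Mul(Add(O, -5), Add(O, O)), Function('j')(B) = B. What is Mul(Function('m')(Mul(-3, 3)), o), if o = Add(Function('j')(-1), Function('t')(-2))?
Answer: 5796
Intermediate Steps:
Function('m')(O) = Mul(2, O, Add(-5, O)) (Function('m')(O) = Mul(Add(-5, O), Mul(2, O)) = Mul(2, O, Add(-5, O)))
Function('t')(b) = Mul(-12, b) (Function('t')(b) = Mul(-3, Add(Mul(2, b), Add(b, b))) = Mul(-3, Add(Mul(2, b), Mul(2, b))) = Mul(-3, Mul(4, b)) = Mul(-12, b))
o = 23 (o = Add(-1, Mul(-12, -2)) = Add(-1, 24) = 23)
Mul(Function('m')(Mul(-3, 3)), o) = Mul(Mul(2, Mul(-3, 3), Add(-5, Mul(-3, 3))), 23) = Mul(Mul(2, -9, Add(-5, -9)), 23) = Mul(Mul(2, -9, -14), 23) = Mul(252, 23) = 5796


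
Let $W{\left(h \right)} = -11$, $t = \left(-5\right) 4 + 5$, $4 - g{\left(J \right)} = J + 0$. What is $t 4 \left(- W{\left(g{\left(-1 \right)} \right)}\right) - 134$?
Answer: $-794$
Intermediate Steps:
$g{\left(J \right)} = 4 - J$ ($g{\left(J \right)} = 4 - \left(J + 0\right) = 4 - J$)
$t = -15$ ($t = -20 + 5 = -15$)
$t 4 \left(- W{\left(g{\left(-1 \right)} \right)}\right) - 134 = \left(-15\right) 4 \left(\left(-1\right) \left(-11\right)\right) - 134 = \left(-60\right) 11 - 134 = -660 - 134 = -794$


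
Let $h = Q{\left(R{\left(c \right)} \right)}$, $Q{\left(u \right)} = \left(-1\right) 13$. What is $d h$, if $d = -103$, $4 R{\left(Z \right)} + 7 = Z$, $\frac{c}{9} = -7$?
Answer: $1339$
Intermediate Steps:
$c = -63$ ($c = 9 \left(-7\right) = -63$)
$R{\left(Z \right)} = - \frac{7}{4} + \frac{Z}{4}$
$Q{\left(u \right)} = -13$
$h = -13$
$d h = \left(-103\right) \left(-13\right) = 1339$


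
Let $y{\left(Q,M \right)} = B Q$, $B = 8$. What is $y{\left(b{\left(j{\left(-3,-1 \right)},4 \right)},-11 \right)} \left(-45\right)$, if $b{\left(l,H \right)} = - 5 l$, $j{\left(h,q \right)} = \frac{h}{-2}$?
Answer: $2700$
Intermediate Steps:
$j{\left(h,q \right)} = - \frac{h}{2}$ ($j{\left(h,q \right)} = h \left(- \frac{1}{2}\right) = - \frac{h}{2}$)
$y{\left(Q,M \right)} = 8 Q$
$y{\left(b{\left(j{\left(-3,-1 \right)},4 \right)},-11 \right)} \left(-45\right) = 8 \left(- 5 \left(\left(- \frac{1}{2}\right) \left(-3\right)\right)\right) \left(-45\right) = 8 \left(\left(-5\right) \frac{3}{2}\right) \left(-45\right) = 8 \left(- \frac{15}{2}\right) \left(-45\right) = \left(-60\right) \left(-45\right) = 2700$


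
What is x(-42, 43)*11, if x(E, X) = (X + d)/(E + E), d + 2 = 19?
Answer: -55/7 ≈ -7.8571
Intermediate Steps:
d = 17 (d = -2 + 19 = 17)
x(E, X) = (17 + X)/(2*E) (x(E, X) = (X + 17)/(E + E) = (17 + X)/((2*E)) = (17 + X)*(1/(2*E)) = (17 + X)/(2*E))
x(-42, 43)*11 = ((½)*(17 + 43)/(-42))*11 = ((½)*(-1/42)*60)*11 = -5/7*11 = -55/7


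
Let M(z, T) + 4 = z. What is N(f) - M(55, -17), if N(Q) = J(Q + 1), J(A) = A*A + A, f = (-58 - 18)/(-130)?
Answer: -198171/4225 ≈ -46.904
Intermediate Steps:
M(z, T) = -4 + z
f = 38/65 (f = -76*(-1/130) = 38/65 ≈ 0.58462)
J(A) = A + A² (J(A) = A² + A = A + A²)
N(Q) = (1 + Q)*(2 + Q) (N(Q) = (Q + 1)*(1 + (Q + 1)) = (1 + Q)*(1 + (1 + Q)) = (1 + Q)*(2 + Q))
N(f) - M(55, -17) = (1 + 38/65)*(2 + 38/65) - (-4 + 55) = (103/65)*(168/65) - 1*51 = 17304/4225 - 51 = -198171/4225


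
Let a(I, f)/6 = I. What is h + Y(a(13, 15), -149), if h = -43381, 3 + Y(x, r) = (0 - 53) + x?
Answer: -43359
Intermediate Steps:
a(I, f) = 6*I
Y(x, r) = -56 + x (Y(x, r) = -3 + ((0 - 53) + x) = -3 + (-53 + x) = -56 + x)
h + Y(a(13, 15), -149) = -43381 + (-56 + 6*13) = -43381 + (-56 + 78) = -43381 + 22 = -43359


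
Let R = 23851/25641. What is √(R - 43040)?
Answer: I*√3144056083861/8547 ≈ 207.46*I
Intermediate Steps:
R = 23851/25641 (R = 23851*(1/25641) = 23851/25641 ≈ 0.93019)
√(R - 43040) = √(23851/25641 - 43040) = √(-1103564789/25641) = I*√3144056083861/8547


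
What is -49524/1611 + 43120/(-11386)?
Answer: -105557764/3057141 ≈ -34.528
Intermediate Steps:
-49524/1611 + 43120/(-11386) = -49524*1/1611 + 43120*(-1/11386) = -16508/537 - 21560/5693 = -105557764/3057141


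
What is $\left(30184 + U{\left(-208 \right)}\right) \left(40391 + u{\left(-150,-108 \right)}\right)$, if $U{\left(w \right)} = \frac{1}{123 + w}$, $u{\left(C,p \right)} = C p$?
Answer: $\frac{145192076649}{85} \approx 1.7081 \cdot 10^{9}$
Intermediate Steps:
$\left(30184 + U{\left(-208 \right)}\right) \left(40391 + u{\left(-150,-108 \right)}\right) = \left(30184 + \frac{1}{123 - 208}\right) \left(40391 - -16200\right) = \left(30184 + \frac{1}{-85}\right) \left(40391 + 16200\right) = \left(30184 - \frac{1}{85}\right) 56591 = \frac{2565639}{85} \cdot 56591 = \frac{145192076649}{85}$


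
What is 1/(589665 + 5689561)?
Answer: 1/6279226 ≈ 1.5926e-7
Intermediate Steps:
1/(589665 + 5689561) = 1/6279226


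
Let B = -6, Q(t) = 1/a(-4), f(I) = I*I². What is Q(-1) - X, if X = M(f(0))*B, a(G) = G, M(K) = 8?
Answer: 191/4 ≈ 47.750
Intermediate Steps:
f(I) = I³
Q(t) = -¼ (Q(t) = 1/(-4) = -¼)
X = -48 (X = 8*(-6) = -48)
Q(-1) - X = -¼ - 1*(-48) = -¼ + 48 = 191/4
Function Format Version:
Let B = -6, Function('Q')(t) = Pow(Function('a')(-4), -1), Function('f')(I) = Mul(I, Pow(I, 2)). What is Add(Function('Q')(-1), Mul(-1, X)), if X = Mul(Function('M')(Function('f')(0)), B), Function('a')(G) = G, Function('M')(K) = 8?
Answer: Rational(191, 4) ≈ 47.750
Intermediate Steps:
Function('f')(I) = Pow(I, 3)
Function('Q')(t) = Rational(-1, 4) (Function('Q')(t) = Pow(-4, -1) = Rational(-1, 4))
X = -48 (X = Mul(8, -6) = -48)
Add(Function('Q')(-1), Mul(-1, X)) = Add(Rational(-1, 4), Mul(-1, -48)) = Add(Rational(-1, 4), 48) = Rational(191, 4)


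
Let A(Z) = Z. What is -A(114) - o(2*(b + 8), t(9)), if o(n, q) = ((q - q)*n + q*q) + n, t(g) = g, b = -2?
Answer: -207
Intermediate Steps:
o(n, q) = n + q² (o(n, q) = (0*n + q²) + n = (0 + q²) + n = q² + n = n + q²)
-A(114) - o(2*(b + 8), t(9)) = -1*114 - (2*(-2 + 8) + 9²) = -114 - (2*6 + 81) = -114 - (12 + 81) = -114 - 1*93 = -114 - 93 = -207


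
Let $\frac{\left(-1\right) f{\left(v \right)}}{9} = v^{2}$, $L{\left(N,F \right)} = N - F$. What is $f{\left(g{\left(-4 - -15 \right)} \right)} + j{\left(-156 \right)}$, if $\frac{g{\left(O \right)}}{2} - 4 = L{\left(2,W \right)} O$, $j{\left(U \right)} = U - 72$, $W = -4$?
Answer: $-176628$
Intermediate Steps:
$j{\left(U \right)} = -72 + U$ ($j{\left(U \right)} = U - 72 = -72 + U$)
$g{\left(O \right)} = 8 + 12 O$ ($g{\left(O \right)} = 8 + 2 \left(2 - -4\right) O = 8 + 2 \left(2 + 4\right) O = 8 + 2 \cdot 6 O = 8 + 12 O$)
$f{\left(v \right)} = - 9 v^{2}$
$f{\left(g{\left(-4 - -15 \right)} \right)} + j{\left(-156 \right)} = - 9 \left(8 + 12 \left(-4 - -15\right)\right)^{2} - 228 = - 9 \left(8 + 12 \left(-4 + 15\right)\right)^{2} - 228 = - 9 \left(8 + 12 \cdot 11\right)^{2} - 228 = - 9 \left(8 + 132\right)^{2} - 228 = - 9 \cdot 140^{2} - 228 = \left(-9\right) 19600 - 228 = -176400 - 228 = -176628$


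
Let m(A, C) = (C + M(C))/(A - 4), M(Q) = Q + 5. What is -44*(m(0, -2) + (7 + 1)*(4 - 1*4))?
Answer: 11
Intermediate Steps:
M(Q) = 5 + Q
m(A, C) = (5 + 2*C)/(-4 + A) (m(A, C) = (C + (5 + C))/(A - 4) = (5 + 2*C)/(-4 + A))
-44*(m(0, -2) + (7 + 1)*(4 - 1*4)) = -44*((5 + 2*(-2))/(-4 + 0) + (7 + 1)*(4 - 1*4)) = -44*((5 - 4)/(-4) + 8*(4 - 4)) = -44*(-¼*1 + 8*0) = -44*(-¼ + 0) = -44*(-¼) = 11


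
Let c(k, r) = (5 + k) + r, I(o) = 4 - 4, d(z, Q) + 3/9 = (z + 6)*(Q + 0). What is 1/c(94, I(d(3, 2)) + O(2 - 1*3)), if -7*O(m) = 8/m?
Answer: 7/701 ≈ 0.0099857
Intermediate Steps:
O(m) = -8/(7*m)
d(z, Q) = -⅓ + Q*(6 + z) (d(z, Q) = -⅓ + (z + 6)*(Q + 0) = -⅓ + (6 + z)*Q = -⅓ + Q*(6 + z))
I(o) = 0
c(k, r) = 5 + k + r
1/c(94, I(d(3, 2)) + O(2 - 1*3)) = 1/(5 + 94 + (0 - 8/(7*(2 - 1*3)))) = 1/(5 + 94 + (0 - 8/(7*(2 - 3)))) = 1/(5 + 94 + (0 - 8/7/(-1))) = 1/(5 + 94 + (0 - 8/7*(-1))) = 1/(5 + 94 + (0 + 8/7)) = 1/(5 + 94 + 8/7) = 1/(701/7) = 7/701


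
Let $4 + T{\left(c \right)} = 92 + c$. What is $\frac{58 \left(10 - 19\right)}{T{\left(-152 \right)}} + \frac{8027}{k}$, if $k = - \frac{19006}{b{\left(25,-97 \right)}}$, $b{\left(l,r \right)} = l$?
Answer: $- \frac{730517}{304096} \approx -2.4023$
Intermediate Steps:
$T{\left(c \right)} = 88 + c$ ($T{\left(c \right)} = -4 + \left(92 + c\right) = 88 + c$)
$k = - \frac{19006}{25} \approx -760.24$
$\frac{58 \left(10 - 19\right)}{T{\left(-152 \right)}} + \frac{8027}{k} = \frac{58 \left(10 - 19\right)}{88 - 152} + \frac{8027}{- \frac{19006}{25}} = \frac{58 \left(-9\right)}{-64} + 8027 \left(- \frac{25}{19006}\right) = \left(-522\right) \left(- \frac{1}{64}\right) - \frac{200675}{19006} = \frac{261}{32} - \frac{200675}{19006} = - \frac{730517}{304096}$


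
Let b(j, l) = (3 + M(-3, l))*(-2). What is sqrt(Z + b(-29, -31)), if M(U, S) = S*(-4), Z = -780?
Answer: I*sqrt(1034) ≈ 32.156*I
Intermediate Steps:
M(U, S) = -4*S
b(j, l) = -6 + 8*l (b(j, l) = (3 - 4*l)*(-2) = -6 + 8*l)
sqrt(Z + b(-29, -31)) = sqrt(-780 + (-6 + 8*(-31))) = sqrt(-780 + (-6 - 248)) = sqrt(-780 - 254) = sqrt(-1034) = I*sqrt(1034)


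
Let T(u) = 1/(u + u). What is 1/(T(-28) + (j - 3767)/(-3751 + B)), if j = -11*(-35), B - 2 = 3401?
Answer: 4872/47261 ≈ 0.10309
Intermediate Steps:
B = 3403 (B = 2 + 3401 = 3403)
j = 385
T(u) = 1/(2*u)
1/(T(-28) + (j - 3767)/(-3751 + B)) = 1/((1/2)/(-28) + (385 - 3767)/(-3751 + 3403)) = 1/((1/2)*(-1/28) - 3382/(-348)) = 1/(-1/56 - 3382*(-1/348)) = 1/(-1/56 + 1691/174) = 1/(47261/4872) = 4872/47261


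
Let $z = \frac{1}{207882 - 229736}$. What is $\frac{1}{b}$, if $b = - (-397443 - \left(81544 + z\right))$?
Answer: $\frac{21854}{10467781897} \approx 2.0877 \cdot 10^{-6}$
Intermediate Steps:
$z = - \frac{1}{21854}$ ($z = \frac{1}{-21854} = - \frac{1}{21854} \approx -4.5758 \cdot 10^{-5}$)
$b = \frac{10467781897}{21854}$ ($b = - (-397443 - \left(81544 - \frac{1}{21854}\right)) = - (-397443 - \frac{1782062575}{21854}) = \left(-1\right) \left(- \frac{10467781897}{21854}\right) = \frac{10467781897}{21854} \approx 4.7899 \cdot 10^{5}$)
$\frac{1}{b} = \frac{1}{\frac{10467781897}{21854}} = \frac{21854}{10467781897}$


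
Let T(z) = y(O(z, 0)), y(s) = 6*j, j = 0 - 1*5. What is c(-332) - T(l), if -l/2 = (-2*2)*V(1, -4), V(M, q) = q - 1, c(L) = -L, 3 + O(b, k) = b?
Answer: 362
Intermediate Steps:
j = -5 (j = 0 - 5 = -5)
O(b, k) = -3 + b
V(M, q) = -1 + q
l = -40 (l = -2*(-2*2)*(-1 - 4) = -(-8)*(-5) = -2*20 = -40)
y(s) = -30 (y(s) = 6*(-5) = -30)
T(z) = -30
c(-332) - T(l) = -1*(-332) - 1*(-30) = 332 + 30 = 362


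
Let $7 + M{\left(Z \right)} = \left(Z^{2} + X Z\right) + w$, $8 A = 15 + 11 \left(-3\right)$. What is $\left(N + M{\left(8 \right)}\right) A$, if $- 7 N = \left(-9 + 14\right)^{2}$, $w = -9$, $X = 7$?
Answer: $- \frac{6327}{28} \approx -225.96$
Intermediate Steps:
$A = - \frac{9}{4}$ ($A = \frac{15 + 11 \left(-3\right)}{8} = \frac{15 - 33}{8} = \frac{1}{8} \left(-18\right) = - \frac{9}{4} \approx -2.25$)
$N = - \frac{25}{7}$ ($N = - \frac{\left(-9 + 14\right)^{2}}{7} = - \frac{5^{2}}{7} = \left(- \frac{1}{7}\right) 25 = - \frac{25}{7} \approx -3.5714$)
$M{\left(Z \right)} = -16 + Z^{2} + 7 Z$ ($M{\left(Z \right)} = -7 - \left(9 - Z^{2} - 7 Z\right) = -7 + \left(-9 + Z^{2} + 7 Z\right) = -16 + Z^{2} + 7 Z$)
$\left(N + M{\left(8 \right)}\right) A = \left(- \frac{25}{7} + \left(-16 + 8^{2} + 7 \cdot 8\right)\right) \left(- \frac{9}{4}\right) = \left(- \frac{25}{7} + \left(-16 + 64 + 56\right)\right) \left(- \frac{9}{4}\right) = \left(- \frac{25}{7} + 104\right) \left(- \frac{9}{4}\right) = \frac{703}{7} \left(- \frac{9}{4}\right) = - \frac{6327}{28}$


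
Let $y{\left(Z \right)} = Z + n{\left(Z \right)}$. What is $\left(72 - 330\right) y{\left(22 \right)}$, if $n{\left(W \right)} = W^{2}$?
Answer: $-130548$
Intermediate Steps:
$y{\left(Z \right)} = Z + Z^{2}$
$\left(72 - 330\right) y{\left(22 \right)} = \left(72 - 330\right) 22 \left(1 + 22\right) = - 258 \cdot 22 \cdot 23 = \left(-258\right) 506 = -130548$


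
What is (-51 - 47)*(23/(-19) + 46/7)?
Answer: -9982/19 ≈ -525.37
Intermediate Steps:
(-51 - 47)*(23/(-19) + 46/7) = -98*(23*(-1/19) + 46*(⅐)) = -98*(-23/19 + 46/7) = -98*713/133 = -9982/19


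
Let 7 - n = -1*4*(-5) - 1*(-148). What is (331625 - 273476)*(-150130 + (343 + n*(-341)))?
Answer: -5517526014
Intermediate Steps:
n = -161 (n = 7 - (-1*4*(-5) - 1*(-148)) = 7 - (-4*(-5) + 148) = 7 - (20 + 148) = 7 - 1*168 = 7 - 168 = -161)
(331625 - 273476)*(-150130 + (343 + n*(-341))) = (331625 - 273476)*(-150130 + (343 - 161*(-341))) = 58149*(-150130 + (343 + 54901)) = 58149*(-150130 + 55244) = 58149*(-94886) = -5517526014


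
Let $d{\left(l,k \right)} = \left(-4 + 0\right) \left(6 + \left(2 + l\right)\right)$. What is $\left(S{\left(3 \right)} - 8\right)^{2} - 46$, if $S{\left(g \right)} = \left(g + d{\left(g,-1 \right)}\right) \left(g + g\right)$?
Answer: $64470$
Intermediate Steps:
$d{\left(l,k \right)} = -32 - 4 l$ ($d{\left(l,k \right)} = - 4 \left(8 + l\right) = -32 - 4 l$)
$S{\left(g \right)} = 2 g \left(-32 - 3 g\right)$ ($S{\left(g \right)} = \left(g - \left(32 + 4 g\right)\right) \left(g + g\right) = \left(-32 - 3 g\right) 2 g = 2 g \left(-32 - 3 g\right)$)
$\left(S{\left(3 \right)} - 8\right)^{2} - 46 = \left(\left(-2\right) 3 \left(32 + 3 \cdot 3\right) - 8\right)^{2} - 46 = \left(\left(-2\right) 3 \left(32 + 9\right) - 8\right)^{2} - 46 = \left(\left(-2\right) 3 \cdot 41 - 8\right)^{2} - 46 = \left(-246 - 8\right)^{2} - 46 = \left(-254\right)^{2} - 46 = 64516 - 46 = 64470$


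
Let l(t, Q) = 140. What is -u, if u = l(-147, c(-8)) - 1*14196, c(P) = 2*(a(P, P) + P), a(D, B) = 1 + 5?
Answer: 14056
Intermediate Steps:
a(D, B) = 6
c(P) = 12 + 2*P (c(P) = 2*(6 + P) = 12 + 2*P)
u = -14056 (u = 140 - 1*14196 = 140 - 14196 = -14056)
-u = -1*(-14056) = 14056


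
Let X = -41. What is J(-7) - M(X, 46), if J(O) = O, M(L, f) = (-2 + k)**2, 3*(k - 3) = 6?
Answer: -16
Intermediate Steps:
k = 5 (k = 3 + (1/3)*6 = 3 + 2 = 5)
M(L, f) = 9 (M(L, f) = (-2 + 5)**2 = 3**2 = 9)
J(-7) - M(X, 46) = -7 - 1*9 = -7 - 9 = -16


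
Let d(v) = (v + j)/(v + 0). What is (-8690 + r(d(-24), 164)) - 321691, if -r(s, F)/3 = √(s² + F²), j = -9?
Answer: -330381 - 3*√1721465/8 ≈ -3.3087e+5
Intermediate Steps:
d(v) = (-9 + v)/v (d(v) = (v - 9)/(v + 0) = (-9 + v)/v)
r(s, F) = -3*√(F² + s²) (r(s, F) = -3*√(s² + F²) = -3*√(F² + s²))
(-8690 + r(d(-24), 164)) - 321691 = (-8690 - 3*√(164² + ((-9 - 24)/(-24))²)) - 321691 = (-8690 - 3*√(26896 + (-1/24*(-33))²)) - 321691 = (-8690 - 3*√(26896 + (11/8)²)) - 321691 = (-8690 - 3*√(26896 + 121/64)) - 321691 = (-8690 - 3*√1721465/8) - 321691 = -330381 - 3*√1721465/8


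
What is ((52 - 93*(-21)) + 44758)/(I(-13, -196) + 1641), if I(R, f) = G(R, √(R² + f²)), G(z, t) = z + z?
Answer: 46763/1615 ≈ 28.955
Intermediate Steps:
G(z, t) = 2*z
I(R, f) = 2*R
((52 - 93*(-21)) + 44758)/(I(-13, -196) + 1641) = ((52 - 93*(-21)) + 44758)/(2*(-13) + 1641) = ((52 + 1953) + 44758)/(-26 + 1641) = (2005 + 44758)/1615 = 46763*(1/1615) = 46763/1615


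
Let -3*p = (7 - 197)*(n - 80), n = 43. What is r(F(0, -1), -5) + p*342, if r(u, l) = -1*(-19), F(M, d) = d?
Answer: -801401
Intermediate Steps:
r(u, l) = 19
p = -7030/3 (p = -(7 - 197)*(43 - 80)/3 = -(-190)*(-37)/3 = -⅓*7030 = -7030/3 ≈ -2343.3)
r(F(0, -1), -5) + p*342 = 19 - 7030/3*342 = 19 - 801420 = -801401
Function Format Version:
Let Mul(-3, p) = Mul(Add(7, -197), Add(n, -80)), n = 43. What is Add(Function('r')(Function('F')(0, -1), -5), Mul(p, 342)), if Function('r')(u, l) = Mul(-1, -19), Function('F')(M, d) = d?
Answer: -801401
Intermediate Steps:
Function('r')(u, l) = 19
p = Rational(-7030, 3) (p = Mul(Rational(-1, 3), Mul(Add(7, -197), Add(43, -80))) = Mul(Rational(-1, 3), Mul(-190, -37)) = Mul(Rational(-1, 3), 7030) = Rational(-7030, 3) ≈ -2343.3)
Add(Function('r')(Function('F')(0, -1), -5), Mul(p, 342)) = Add(19, Mul(Rational(-7030, 3), 342)) = Add(19, -801420) = -801401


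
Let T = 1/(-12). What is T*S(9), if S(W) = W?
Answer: -¾ ≈ -0.75000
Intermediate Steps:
T = -1/12 ≈ -0.083333
T*S(9) = -1/12*9 = -¾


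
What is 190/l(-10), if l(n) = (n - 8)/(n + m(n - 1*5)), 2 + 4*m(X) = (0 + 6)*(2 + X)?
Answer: 950/3 ≈ 316.67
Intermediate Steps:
m(X) = 5/2 + 3*X/2 (m(X) = -½ + ((0 + 6)*(2 + X))/4 = -½ + (6*(2 + X))/4 = -½ + (12 + 6*X)/4 = -½ + (3 + 3*X/2) = 5/2 + 3*X/2)
l(n) = (-8 + n)/(-5 + 5*n/2) (l(n) = (n - 8)/(n + (5/2 + 3*(n - 1*5)/2)) = (-8 + n)/(n + (5/2 + 3*(n - 5)/2)) = (-8 + n)/(n + (5/2 + 3*(-5 + n)/2)) = (-8 + n)/(n + (5/2 + (-15/2 + 3*n/2))) = (-8 + n)/(n + (-5 + 3*n/2)) = (-8 + n)/(-5 + 5*n/2))
190/l(-10) = 190/((2*(-8 - 10)/(5*(-2 - 10)))) = 190/(((⅖)*(-18)/(-12))) = 190/(((⅖)*(-1/12)*(-18))) = 190/(⅗) = 190*(5/3) = 950/3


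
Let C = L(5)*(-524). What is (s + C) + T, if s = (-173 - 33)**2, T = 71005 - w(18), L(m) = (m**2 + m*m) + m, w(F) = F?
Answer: 84603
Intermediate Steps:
L(m) = m + 2*m**2 (L(m) = (m**2 + m**2) + m = 2*m**2 + m = m + 2*m**2)
C = -28820 (C = (5*(1 + 2*5))*(-524) = (5*(1 + 10))*(-524) = (5*11)*(-524) = 55*(-524) = -28820)
T = 70987 (T = 71005 - 1*18 = 71005 - 18 = 70987)
s = 42436 (s = (-206)**2 = 42436)
(s + C) + T = (42436 - 28820) + 70987 = 13616 + 70987 = 84603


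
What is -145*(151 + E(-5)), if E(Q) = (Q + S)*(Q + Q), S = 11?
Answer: -13195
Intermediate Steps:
E(Q) = 2*Q*(11 + Q) (E(Q) = (Q + 11)*(Q + Q) = (11 + Q)*(2*Q) = 2*Q*(11 + Q))
-145*(151 + E(-5)) = -145*(151 + 2*(-5)*(11 - 5)) = -145*(151 + 2*(-5)*6) = -145*(151 - 60) = -145*91 = -13195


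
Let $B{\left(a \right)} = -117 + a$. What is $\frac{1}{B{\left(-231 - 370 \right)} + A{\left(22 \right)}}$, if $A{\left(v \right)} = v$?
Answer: $- \frac{1}{696} \approx -0.0014368$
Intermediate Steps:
$\frac{1}{B{\left(-231 - 370 \right)} + A{\left(22 \right)}} = \frac{1}{\left(-117 - 601\right) + 22} = \frac{1}{-718 + 22} = \frac{1}{-696} = - \frac{1}{696}$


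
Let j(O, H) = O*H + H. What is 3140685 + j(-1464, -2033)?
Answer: 6114964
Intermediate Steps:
j(O, H) = H + H*O (j(O, H) = H*O + H = H + H*O)
3140685 + j(-1464, -2033) = 3140685 - 2033*(1 - 1464) = 3140685 - 2033*(-1463) = 3140685 + 2974279 = 6114964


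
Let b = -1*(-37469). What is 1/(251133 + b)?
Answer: 1/288602 ≈ 3.4650e-6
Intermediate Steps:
b = 37469
1/(251133 + b) = 1/(251133 + 37469) = 1/288602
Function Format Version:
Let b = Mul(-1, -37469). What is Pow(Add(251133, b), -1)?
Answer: Rational(1, 288602) ≈ 3.4650e-6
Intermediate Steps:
b = 37469
Pow(Add(251133, b), -1) = Pow(Add(251133, 37469), -1) = Pow(288602, -1) = Rational(1, 288602)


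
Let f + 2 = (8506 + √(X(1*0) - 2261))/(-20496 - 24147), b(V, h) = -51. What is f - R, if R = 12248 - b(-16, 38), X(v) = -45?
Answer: -549162049/44643 - I*√2306/44643 ≈ -12301.0 - 0.0010757*I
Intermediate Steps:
R = 12299 (R = 12248 - 1*(-51) = 12248 + 51 = 12299)
f = -97792/44643 - I*√2306/44643 (f = -2 + (8506 + √(-45 - 2261))/(-20496 - 24147) = -2 + (8506 + √(-2306))/(-44643) = -2 + (8506 + I*√2306)*(-1/44643) = -2 + (-8506/44643 - I*√2306/44643) = -97792/44643 - I*√2306/44643 ≈ -2.1905 - 0.0010757*I)
f - R = (-97792/44643 - I*√2306/44643) - 1*12299 = (-97792/44643 - I*√2306/44643) - 12299 = -549162049/44643 - I*√2306/44643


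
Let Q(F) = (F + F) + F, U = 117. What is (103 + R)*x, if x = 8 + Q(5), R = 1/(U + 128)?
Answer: 580428/245 ≈ 2369.1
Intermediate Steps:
Q(F) = 3*F (Q(F) = 2*F + F = 3*F)
R = 1/245 (R = 1/(117 + 128) = 1/245 ≈ 0.0040816)
x = 23 (x = 8 + 3*5 = 8 + 15 = 23)
(103 + R)*x = (103 + 1/245)*23 = (25236/245)*23 = 580428/245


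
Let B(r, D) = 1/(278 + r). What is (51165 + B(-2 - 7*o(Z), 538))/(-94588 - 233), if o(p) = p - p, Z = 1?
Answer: -14121541/26170596 ≈ -0.53960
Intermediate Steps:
o(p) = 0
(51165 + B(-2 - 7*o(Z), 538))/(-94588 - 233) = (51165 + 1/(278 + (-2 - 7*0)))/(-94588 - 233) = (51165 + 1/(278 + (-2 + 0)))/(-94821) = (51165 + 1/(278 - 2))*(-1/94821) = (51165 + 1/276)*(-1/94821) = (14121541/276)*(-1/94821) = -14121541/26170596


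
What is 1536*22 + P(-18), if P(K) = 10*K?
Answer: 33612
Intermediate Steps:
1536*22 + P(-18) = 1536*22 + 10*(-18) = 33792 - 180 = 33612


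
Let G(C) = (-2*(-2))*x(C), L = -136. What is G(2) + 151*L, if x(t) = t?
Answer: -20528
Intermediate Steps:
G(C) = 4*C (G(C) = (-2*(-2))*C = 4*C)
G(2) + 151*L = 4*2 + 151*(-136) = 8 - 20536 = -20528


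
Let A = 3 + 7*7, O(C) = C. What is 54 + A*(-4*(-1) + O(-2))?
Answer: 158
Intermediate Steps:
A = 52 (A = 3 + 49 = 52)
54 + A*(-4*(-1) + O(-2)) = 54 + 52*(-4*(-1) - 2) = 54 + 52*(4 - 2) = 54 + 52*2 = 54 + 104 = 158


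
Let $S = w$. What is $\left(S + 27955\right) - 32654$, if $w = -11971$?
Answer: $-16670$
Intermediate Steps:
$S = -11971$
$\left(S + 27955\right) - 32654 = \left(-11971 + 27955\right) - 32654 = 15984 - 32654 = -16670$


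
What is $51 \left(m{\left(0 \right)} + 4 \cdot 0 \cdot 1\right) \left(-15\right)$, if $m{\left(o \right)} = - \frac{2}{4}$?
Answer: $\frac{765}{2} \approx 382.5$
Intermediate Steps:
$m{\left(o \right)} = - \frac{1}{2}$ ($m{\left(o \right)} = \left(-2\right) \frac{1}{4} = - \frac{1}{2}$)
$51 \left(m{\left(0 \right)} + 4 \cdot 0 \cdot 1\right) \left(-15\right) = 51 \left(- \frac{1}{2} + 4 \cdot 0 \cdot 1\right) \left(-15\right) = 51 \left(- \frac{1}{2} + 4 \cdot 0\right) \left(-15\right) = 51 \left(- \frac{1}{2} + 0\right) \left(-15\right) = 51 \left(- \frac{1}{2}\right) \left(-15\right) = \left(- \frac{51}{2}\right) \left(-15\right) = \frac{765}{2}$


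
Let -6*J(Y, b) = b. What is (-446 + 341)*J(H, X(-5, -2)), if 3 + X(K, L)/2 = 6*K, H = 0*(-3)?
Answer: -1155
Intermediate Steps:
H = 0
X(K, L) = -6 + 12*K (X(K, L) = -6 + 2*(6*K) = -6 + 12*K)
J(Y, b) = -b/6
(-446 + 341)*J(H, X(-5, -2)) = (-446 + 341)*(-(-6 + 12*(-5))/6) = -(-35)*(-6 - 60)/2 = -(-35)*(-66)/2 = -105*11 = -1155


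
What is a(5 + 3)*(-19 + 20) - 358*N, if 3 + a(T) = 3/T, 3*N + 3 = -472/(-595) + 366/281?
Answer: 422454827/4012680 ≈ 105.28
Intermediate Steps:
N = -151183/501585 (N = -1 + (-472/(-595) + 366/281)/3 = -1 + (-472*(-1/595) + 366*(1/281))/3 = -1 + (472/595 + 366/281)/3 = -1 + (⅓)*(350402/167195) = -1 + 350402/501585 = -151183/501585 ≈ -0.30141)
a(T) = -3 + 3/T
a(5 + 3)*(-19 + 20) - 358*N = (-3 + 3/(5 + 3))*(-19 + 20) - 358*(-151183/501585) = (-3 + 3/8)*1 + 54123514/501585 = -21/8*1 + 54123514/501585 = -21/8 + 54123514/501585 = 422454827/4012680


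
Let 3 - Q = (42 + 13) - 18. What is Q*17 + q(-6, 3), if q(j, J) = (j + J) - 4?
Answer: -585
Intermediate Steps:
q(j, J) = -4 + J + j (q(j, J) = (J + j) - 4 = -4 + J + j)
Q = -34 (Q = 3 - ((42 + 13) - 18) = 3 - (55 - 18) = 3 - 1*37 = 3 - 37 = -34)
Q*17 + q(-6, 3) = -34*17 + (-4 + 3 - 6) = -578 - 7 = -585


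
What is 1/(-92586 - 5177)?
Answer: -1/97763 ≈ -1.0229e-5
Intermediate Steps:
1/(-92586 - 5177) = 1/(-97763) = -1/97763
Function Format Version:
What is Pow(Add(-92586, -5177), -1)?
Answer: Rational(-1, 97763) ≈ -1.0229e-5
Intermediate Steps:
Pow(Add(-92586, -5177), -1) = Pow(-97763, -1) = Rational(-1, 97763)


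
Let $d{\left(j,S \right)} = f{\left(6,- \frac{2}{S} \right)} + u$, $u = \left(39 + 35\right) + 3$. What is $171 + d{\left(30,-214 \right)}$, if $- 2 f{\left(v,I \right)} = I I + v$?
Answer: $\frac{5610009}{22898} \approx 245.0$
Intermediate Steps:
$f{\left(v,I \right)} = - \frac{v}{2} - \frac{I^{2}}{2}$ ($f{\left(v,I \right)} = - \frac{I I + v}{2} = - \frac{I^{2} + v}{2} = - \frac{v + I^{2}}{2} = - \frac{v}{2} - \frac{I^{2}}{2}$)
$u = 77$ ($u = 74 + 3 = 77$)
$d{\left(j,S \right)} = 74 - \frac{2}{S^{2}}$ ($d{\left(j,S \right)} = \left(\left(- \frac{1}{2}\right) 6 - \frac{\left(- \frac{2}{S}\right)^{2}}{2}\right) + 77 = \left(-3 - \frac{4 \frac{1}{S^{2}}}{2}\right) + 77 = \left(-3 - \frac{2}{S^{2}}\right) + 77 = 74 - \frac{2}{S^{2}}$)
$171 + d{\left(30,-214 \right)} = 171 + \left(74 - \frac{2}{45796}\right) = 171 + \left(74 - \frac{1}{22898}\right) = 171 + \frac{1694451}{22898} = \frac{5610009}{22898}$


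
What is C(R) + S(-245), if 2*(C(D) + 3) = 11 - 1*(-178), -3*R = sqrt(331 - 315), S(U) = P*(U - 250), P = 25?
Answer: -24567/2 ≈ -12284.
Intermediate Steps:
S(U) = -6250 + 25*U (S(U) = 25*(U - 250) = 25*(-250 + U) = -6250 + 25*U)
R = -4/3 (R = -sqrt(331 - 315)/3 = -sqrt(16)/3 = -1/3*4 = -4/3 ≈ -1.3333)
C(D) = 183/2 (C(D) = -3 + (11 - 1*(-178))/2 = -3 + (11 + 178)/2 = -3 + (1/2)*189 = -3 + 189/2 = 183/2)
C(R) + S(-245) = 183/2 + (-6250 + 25*(-245)) = 183/2 + (-6250 - 6125) = 183/2 - 12375 = -24567/2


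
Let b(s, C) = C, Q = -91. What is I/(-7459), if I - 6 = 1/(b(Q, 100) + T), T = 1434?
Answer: -9205/11442106 ≈ -0.00080448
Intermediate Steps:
I = 9205/1534 (I = 6 + 1/(100 + 1434) = 6 + 1/1534 = 9205/1534 ≈ 6.0006)
I/(-7459) = (9205/1534)/(-7459) = (9205/1534)*(-1/7459) = -9205/11442106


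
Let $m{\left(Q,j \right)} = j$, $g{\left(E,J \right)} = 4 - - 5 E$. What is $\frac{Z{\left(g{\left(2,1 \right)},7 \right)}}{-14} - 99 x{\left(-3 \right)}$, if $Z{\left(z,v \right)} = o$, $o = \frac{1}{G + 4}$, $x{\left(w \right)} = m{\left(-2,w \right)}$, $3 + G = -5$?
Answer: $\frac{16633}{56} \approx 297.02$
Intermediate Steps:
$g{\left(E,J \right)} = 4 + 5 E$
$G = -8$ ($G = -3 - 5 = -8$)
$x{\left(w \right)} = w$
$o = - \frac{1}{4}$ ($o = \frac{1}{-8 + 4} = \frac{1}{-4} = - \frac{1}{4} \approx -0.25$)
$Z{\left(z,v \right)} = - \frac{1}{4}$
$\frac{Z{\left(g{\left(2,1 \right)},7 \right)}}{-14} - 99 x{\left(-3 \right)} = - \frac{1}{4 \left(-14\right)} - -297 = \left(- \frac{1}{4}\right) \left(- \frac{1}{14}\right) + 297 = \frac{1}{56} + 297 = \frac{16633}{56}$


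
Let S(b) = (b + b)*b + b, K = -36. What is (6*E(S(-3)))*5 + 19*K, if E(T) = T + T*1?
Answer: 216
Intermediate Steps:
S(b) = b + 2*b**2 (S(b) = (2*b)*b + b = 2*b**2 + b = b + 2*b**2)
E(T) = 2*T (E(T) = T + T = 2*T)
(6*E(S(-3)))*5 + 19*K = (6*(2*(-3*(1 + 2*(-3)))))*5 + 19*(-36) = (6*(2*(-3*(1 - 6))))*5 - 684 = (6*(2*(-3*(-5))))*5 - 684 = (6*(2*15))*5 - 684 = (6*30)*5 - 684 = 180*5 - 684 = 900 - 684 = 216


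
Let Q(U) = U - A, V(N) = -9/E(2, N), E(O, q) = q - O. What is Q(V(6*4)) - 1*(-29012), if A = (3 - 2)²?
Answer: 638233/22 ≈ 29011.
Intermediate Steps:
A = 1 (A = 1² = 1)
V(N) = -9/(-2 + N) (V(N) = -9/(N - 1*2) = -9/(N - 2) = -9/(-2 + N))
Q(U) = -1 + U (Q(U) = U - 1*1 = U - 1 = -1 + U)
Q(V(6*4)) - 1*(-29012) = (-1 - 9/(-2 + 6*4)) - 1*(-29012) = (-1 - 9/(-2 + 24)) + 29012 = (-1 - 9/22) + 29012 = -31/22 + 29012 = 638233/22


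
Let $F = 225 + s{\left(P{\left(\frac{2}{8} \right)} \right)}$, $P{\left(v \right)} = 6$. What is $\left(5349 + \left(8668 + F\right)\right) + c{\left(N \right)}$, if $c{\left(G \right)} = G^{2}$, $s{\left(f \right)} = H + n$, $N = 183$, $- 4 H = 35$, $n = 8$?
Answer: $\frac{190921}{4} \approx 47730.0$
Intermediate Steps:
$H = - \frac{35}{4}$ ($H = \left(- \frac{1}{4}\right) 35 = - \frac{35}{4} \approx -8.75$)
$s{\left(f \right)} = - \frac{3}{4}$ ($s{\left(f \right)} = - \frac{35}{4} + 8 = - \frac{3}{4}$)
$F = \frac{897}{4}$ ($F = 225 - \frac{3}{4} = \frac{897}{4} \approx 224.25$)
$\left(5349 + \left(8668 + F\right)\right) + c{\left(N \right)} = \left(5349 + \left(8668 + \frac{897}{4}\right)\right) + 183^{2} = \left(5349 + \frac{35569}{4}\right) + 33489 = \frac{56965}{4} + 33489 = \frac{190921}{4}$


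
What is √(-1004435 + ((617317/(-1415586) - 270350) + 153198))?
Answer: I*√2247530807537852214/1415586 ≈ 1059.1*I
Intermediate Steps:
√(-1004435 + ((617317/(-1415586) - 270350) + 153198)) = √(-1004435 + ((617317*(-1/1415586) - 270350) + 153198)) = √(-1004435 + ((-617317/1415586 - 270350) + 153198)) = √(-1004435 + (-382704292417/1415586 + 153198)) = √(-1004435 - 165839348389/1415586) = √(-1587703472299/1415586) = I*√2247530807537852214/1415586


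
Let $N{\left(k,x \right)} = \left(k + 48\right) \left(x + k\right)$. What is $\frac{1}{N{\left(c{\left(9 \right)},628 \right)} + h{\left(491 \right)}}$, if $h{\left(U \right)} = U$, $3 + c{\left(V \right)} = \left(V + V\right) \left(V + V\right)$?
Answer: $\frac{1}{350672} \approx 2.8517 \cdot 10^{-6}$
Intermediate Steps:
$c{\left(V \right)} = -3 + 4 V^{2}$ ($c{\left(V \right)} = -3 + \left(V + V\right) \left(V + V\right) = -3 + 2 V 2 V = -3 + 4 V^{2}$)
$N{\left(k,x \right)} = \left(48 + k\right) \left(k + x\right)$
$\frac{1}{N{\left(c{\left(9 \right)},628 \right)} + h{\left(491 \right)}} = \frac{1}{\left(\left(-3 + 4 \cdot 9^{2}\right)^{2} + 48 \left(-3 + 4 \cdot 9^{2}\right) + 48 \cdot 628 + \left(-3 + 4 \cdot 9^{2}\right) 628\right) + 491} = \frac{1}{\left(\left(-3 + 4 \cdot 81\right)^{2} + 48 \left(-3 + 4 \cdot 81\right) + 30144 + \left(-3 + 4 \cdot 81\right) 628\right) + 491} = \frac{1}{\left(\left(-3 + 324\right)^{2} + 48 \left(-3 + 324\right) + 30144 + \left(-3 + 324\right) 628\right) + 491} = \frac{1}{\left(321^{2} + 48 \cdot 321 + 30144 + 321 \cdot 628\right) + 491} = \frac{1}{\left(103041 + 15408 + 30144 + 201588\right) + 491} = \frac{1}{350181 + 491} = \frac{1}{350672}$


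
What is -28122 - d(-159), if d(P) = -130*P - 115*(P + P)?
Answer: -85362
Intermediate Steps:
d(P) = -360*P (d(P) = -130*P - 230*P = -360*P)
-28122 - d(-159) = -28122 - (-360)*(-159) = -28122 - 1*57240 = -28122 - 57240 = -85362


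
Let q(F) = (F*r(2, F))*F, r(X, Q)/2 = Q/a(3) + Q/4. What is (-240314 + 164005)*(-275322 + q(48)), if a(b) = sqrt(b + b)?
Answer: 16789964034 - 2813054976*sqrt(6) ≈ 9.8994e+9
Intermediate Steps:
a(b) = sqrt(2)*sqrt(b) (a(b) = sqrt(2*b) = sqrt(2)*sqrt(b))
r(X, Q) = Q/2 + Q*sqrt(6)/3 (r(X, Q) = 2*(Q/((sqrt(2)*sqrt(3))) + Q/4) = 2*(Q/(sqrt(6)) + Q*(1/4)) = 2*(Q*(sqrt(6)/6) + Q/4) = 2*(Q*sqrt(6)/6 + Q/4) = 2*(Q/4 + Q*sqrt(6)/6) = Q/2 + Q*sqrt(6)/3)
q(F) = F**3*(3 + 2*sqrt(6))/6 (q(F) = (F*(F*(3 + 2*sqrt(6))/6))*F = (F**2*(3 + 2*sqrt(6))/6)*F = F**3*(3 + 2*sqrt(6))/6)
(-240314 + 164005)*(-275322 + q(48)) = (-240314 + 164005)*(-275322 + (1/6)*48**3*(3 + 2*sqrt(6))) = -76309*(-275322 + (1/6)*110592*(3 + 2*sqrt(6))) = -76309*(-275322 + (55296 + 36864*sqrt(6))) = -76309*(-220026 + 36864*sqrt(6)) = 16789964034 - 2813054976*sqrt(6)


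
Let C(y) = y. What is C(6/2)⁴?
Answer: 81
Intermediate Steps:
C(6/2)⁴ = (6/2)⁴ = (6*(½))⁴ = 3⁴ = 81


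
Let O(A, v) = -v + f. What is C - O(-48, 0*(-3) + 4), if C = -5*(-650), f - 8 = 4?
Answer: 3242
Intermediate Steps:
f = 12 (f = 8 + 4 = 12)
C = 3250
O(A, v) = 12 - v (O(A, v) = -v + 12 = 12 - v)
C - O(-48, 0*(-3) + 4) = 3250 - (12 - (0*(-3) + 4)) = 3250 - (12 - (0 + 4)) = 3250 - (12 - 1*4) = 3250 - (12 - 4) = 3250 - 1*8 = 3250 - 8 = 3242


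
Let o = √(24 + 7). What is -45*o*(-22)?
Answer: 990*√31 ≈ 5512.1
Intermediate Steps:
o = √31 ≈ 5.5678
-45*o*(-22) = -45*√31*(-22) = 990*√31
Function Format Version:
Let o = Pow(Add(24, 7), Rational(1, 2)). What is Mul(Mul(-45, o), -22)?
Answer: Mul(990, Pow(31, Rational(1, 2))) ≈ 5512.1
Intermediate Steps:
o = Pow(31, Rational(1, 2)) ≈ 5.5678
Mul(Mul(-45, o), -22) = Mul(Mul(-45, Pow(31, Rational(1, 2))), -22) = Mul(990, Pow(31, Rational(1, 2)))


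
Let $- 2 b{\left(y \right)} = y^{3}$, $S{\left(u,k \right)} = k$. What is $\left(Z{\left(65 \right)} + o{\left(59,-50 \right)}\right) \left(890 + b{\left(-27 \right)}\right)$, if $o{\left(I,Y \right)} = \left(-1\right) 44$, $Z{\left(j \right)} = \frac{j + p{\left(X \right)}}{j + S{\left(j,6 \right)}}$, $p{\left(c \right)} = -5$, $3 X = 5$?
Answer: $- \frac{32881316}{71} \approx -4.6312 \cdot 10^{5}$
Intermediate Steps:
$X = \frac{5}{3}$ ($X = \frac{1}{3} \cdot 5 = \frac{5}{3} \approx 1.6667$)
$Z{\left(j \right)} = \frac{-5 + j}{6 + j}$ ($Z{\left(j \right)} = \frac{j - 5}{j + 6} = \frac{-5 + j}{6 + j}$)
$o{\left(I,Y \right)} = -44$
$b{\left(y \right)} = - \frac{y^{3}}{2}$
$\left(Z{\left(65 \right)} + o{\left(59,-50 \right)}\right) \left(890 + b{\left(-27 \right)}\right) = \left(\frac{-5 + 65}{6 + 65} - 44\right) \left(890 - \frac{\left(-27\right)^{3}}{2}\right) = \left(\frac{1}{71} \cdot 60 - 44\right) \left(890 - - \frac{19683}{2}\right) = \left(\frac{1}{71} \cdot 60 - 44\right) \left(890 + \frac{19683}{2}\right) = \left(\frac{60}{71} - 44\right) \frac{21463}{2} = \left(- \frac{3064}{71}\right) \frac{21463}{2} = - \frac{32881316}{71}$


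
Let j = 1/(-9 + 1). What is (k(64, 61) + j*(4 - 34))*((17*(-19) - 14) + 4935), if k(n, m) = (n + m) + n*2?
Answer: 2361073/2 ≈ 1.1805e+6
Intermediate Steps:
k(n, m) = m + 3*n (k(n, m) = (m + n) + 2*n = m + 3*n)
j = -1/8 (j = 1/(-8) = -1/8 ≈ -0.12500)
(k(64, 61) + j*(4 - 34))*((17*(-19) - 14) + 4935) = ((61 + 3*64) - (4 - 34)/8)*((17*(-19) - 14) + 4935) = ((61 + 192) - 1/8*(-30))*((-323 - 14) + 4935) = (253 + 15/4)*(-337 + 4935) = (1027/4)*4598 = 2361073/2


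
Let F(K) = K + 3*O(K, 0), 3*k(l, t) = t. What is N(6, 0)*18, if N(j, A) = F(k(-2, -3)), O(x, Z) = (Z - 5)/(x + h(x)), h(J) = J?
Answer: 117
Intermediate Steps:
k(l, t) = t/3
O(x, Z) = (-5 + Z)/(2*x) (O(x, Z) = (Z - 5)/(x + x) = (-5 + Z)/((2*x)) = (-5 + Z)*(1/(2*x)) = (-5 + Z)/(2*x))
F(K) = K - 15/(2*K) (F(K) = K + 3*((-5 + 0)/(2*K)) = K + 3*((1/2)*(-5)/K) = K + 3*(-5/(2*K)) = K - 15/(2*K))
N(j, A) = 13/2 (N(j, A) = (1/3)*(-3) - 15/(2*((1/3)*(-3))) = -1 - 15/2/(-1) = -1 - 15/2*(-1) = -1 + 15/2 = 13/2)
N(6, 0)*18 = (13/2)*18 = 117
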